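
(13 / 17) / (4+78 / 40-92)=-260 / 29257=-0.01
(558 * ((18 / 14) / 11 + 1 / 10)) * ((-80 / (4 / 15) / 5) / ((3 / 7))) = -186372 / 11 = -16942.91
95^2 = 9025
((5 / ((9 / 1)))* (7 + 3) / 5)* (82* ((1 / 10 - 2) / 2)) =-779 / 9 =-86.56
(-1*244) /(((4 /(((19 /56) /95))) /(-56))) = 61 /5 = 12.20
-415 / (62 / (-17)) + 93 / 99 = 234737 / 2046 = 114.73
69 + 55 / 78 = 5437 / 78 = 69.71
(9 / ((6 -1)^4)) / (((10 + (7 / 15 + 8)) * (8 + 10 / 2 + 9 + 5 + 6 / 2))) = 9 / 346250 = 0.00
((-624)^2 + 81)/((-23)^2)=389457/529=736.21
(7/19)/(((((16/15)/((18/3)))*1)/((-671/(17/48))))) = -3926.28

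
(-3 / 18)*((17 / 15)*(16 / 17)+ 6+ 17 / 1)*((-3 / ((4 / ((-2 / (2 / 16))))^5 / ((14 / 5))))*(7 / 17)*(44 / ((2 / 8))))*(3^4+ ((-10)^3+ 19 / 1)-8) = 2894687961088 / 1275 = 2270343498.89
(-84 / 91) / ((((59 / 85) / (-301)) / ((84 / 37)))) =25789680 / 28379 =908.76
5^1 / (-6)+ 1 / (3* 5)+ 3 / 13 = -209 / 390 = -0.54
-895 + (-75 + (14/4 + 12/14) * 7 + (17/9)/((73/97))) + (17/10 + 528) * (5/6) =-1302367/2628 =-495.57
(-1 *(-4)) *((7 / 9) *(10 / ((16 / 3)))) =5.83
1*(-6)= -6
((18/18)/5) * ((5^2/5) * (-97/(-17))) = 97/17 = 5.71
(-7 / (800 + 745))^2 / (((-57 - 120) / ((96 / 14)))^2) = 0.00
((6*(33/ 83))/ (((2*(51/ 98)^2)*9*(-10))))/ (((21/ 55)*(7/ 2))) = -23716/ 647649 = -0.04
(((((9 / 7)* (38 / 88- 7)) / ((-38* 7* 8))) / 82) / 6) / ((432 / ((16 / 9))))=289 / 8706652416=0.00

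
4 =4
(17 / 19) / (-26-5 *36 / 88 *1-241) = -374 / 112461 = -0.00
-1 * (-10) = 10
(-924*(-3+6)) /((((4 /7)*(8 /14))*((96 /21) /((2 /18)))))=-26411 /128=-206.34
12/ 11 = 1.09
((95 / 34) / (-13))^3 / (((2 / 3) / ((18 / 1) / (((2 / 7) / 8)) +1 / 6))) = -2593559375 / 345403552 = -7.51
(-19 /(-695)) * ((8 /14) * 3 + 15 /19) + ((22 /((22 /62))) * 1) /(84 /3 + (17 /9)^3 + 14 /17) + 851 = 1828561888078 /2144156315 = 852.81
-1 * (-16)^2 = -256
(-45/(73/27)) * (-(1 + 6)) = 8505/73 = 116.51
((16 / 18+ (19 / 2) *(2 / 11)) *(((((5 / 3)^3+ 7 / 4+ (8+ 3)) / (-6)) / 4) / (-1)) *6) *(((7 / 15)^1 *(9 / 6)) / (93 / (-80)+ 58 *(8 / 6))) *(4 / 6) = 3403001 / 48865113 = 0.07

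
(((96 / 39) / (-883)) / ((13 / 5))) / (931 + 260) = -160 / 177729357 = -0.00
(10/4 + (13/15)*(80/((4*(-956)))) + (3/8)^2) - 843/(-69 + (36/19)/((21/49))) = 15.68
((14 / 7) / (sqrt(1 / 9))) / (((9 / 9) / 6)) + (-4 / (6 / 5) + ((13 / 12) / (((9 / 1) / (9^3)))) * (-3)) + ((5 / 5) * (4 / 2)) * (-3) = -2839 / 12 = -236.58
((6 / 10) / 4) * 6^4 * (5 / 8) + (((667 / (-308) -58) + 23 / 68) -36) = 67211 / 2618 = 25.67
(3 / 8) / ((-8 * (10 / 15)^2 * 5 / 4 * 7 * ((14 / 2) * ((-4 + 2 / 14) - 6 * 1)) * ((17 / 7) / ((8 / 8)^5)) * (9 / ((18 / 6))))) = 3 / 125120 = 0.00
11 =11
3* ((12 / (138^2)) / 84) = 1 / 44436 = 0.00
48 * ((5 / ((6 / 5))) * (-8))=-1600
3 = 3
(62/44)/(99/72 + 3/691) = 85684/83875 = 1.02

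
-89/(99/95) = -8455/99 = -85.40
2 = 2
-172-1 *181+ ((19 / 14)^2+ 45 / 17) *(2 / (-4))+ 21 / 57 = -44932983 / 126616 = -354.88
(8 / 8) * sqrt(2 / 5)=sqrt(10) / 5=0.63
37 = 37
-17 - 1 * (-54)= 37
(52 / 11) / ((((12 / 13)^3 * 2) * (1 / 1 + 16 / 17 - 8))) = -485537 / 978912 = -0.50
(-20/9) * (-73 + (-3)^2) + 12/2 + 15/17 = 22813/153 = 149.10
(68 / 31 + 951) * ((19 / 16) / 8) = 561431 / 3968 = 141.49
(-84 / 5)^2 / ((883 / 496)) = 158.54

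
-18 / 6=-3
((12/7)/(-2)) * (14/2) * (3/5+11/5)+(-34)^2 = 5696/5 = 1139.20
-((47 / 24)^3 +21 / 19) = -2262941 / 262656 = -8.62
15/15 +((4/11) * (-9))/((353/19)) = 3199/3883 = 0.82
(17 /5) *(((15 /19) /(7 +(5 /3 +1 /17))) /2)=2601 /16910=0.15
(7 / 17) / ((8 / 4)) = 7 / 34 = 0.21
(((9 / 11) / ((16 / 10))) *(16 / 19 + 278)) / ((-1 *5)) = -23841 / 836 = -28.52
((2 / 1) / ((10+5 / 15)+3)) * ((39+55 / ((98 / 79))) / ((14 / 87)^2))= 482.74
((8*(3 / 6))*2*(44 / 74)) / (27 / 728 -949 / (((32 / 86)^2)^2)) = -1049624576 / 10924028531875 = -0.00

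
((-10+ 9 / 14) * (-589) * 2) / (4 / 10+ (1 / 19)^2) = 139271995 / 5089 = 27367.26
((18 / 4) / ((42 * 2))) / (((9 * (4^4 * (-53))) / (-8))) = 1 / 284928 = 0.00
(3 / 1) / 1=3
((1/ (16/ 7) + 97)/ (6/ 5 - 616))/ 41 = -7795/ 2016544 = -0.00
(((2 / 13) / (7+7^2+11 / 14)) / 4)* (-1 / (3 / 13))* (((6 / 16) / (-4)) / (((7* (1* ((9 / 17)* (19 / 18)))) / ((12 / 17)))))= 1 / 20140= 0.00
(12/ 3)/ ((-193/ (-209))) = 836/ 193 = 4.33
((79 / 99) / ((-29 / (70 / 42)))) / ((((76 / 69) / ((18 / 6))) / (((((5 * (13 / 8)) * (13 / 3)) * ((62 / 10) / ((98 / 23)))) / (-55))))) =218943049 / 1881722304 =0.12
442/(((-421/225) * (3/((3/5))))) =-19890/421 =-47.24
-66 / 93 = -22 / 31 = -0.71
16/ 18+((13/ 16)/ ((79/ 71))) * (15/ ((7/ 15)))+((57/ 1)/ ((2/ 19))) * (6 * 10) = 32514.36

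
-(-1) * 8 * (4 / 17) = 32 / 17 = 1.88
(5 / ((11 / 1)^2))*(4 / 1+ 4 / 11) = 240 / 1331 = 0.18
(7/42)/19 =1/114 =0.01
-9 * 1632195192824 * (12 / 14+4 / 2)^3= -342618232896000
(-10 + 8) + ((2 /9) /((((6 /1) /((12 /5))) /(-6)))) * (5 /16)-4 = -37 /6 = -6.17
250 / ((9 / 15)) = 1250 / 3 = 416.67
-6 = -6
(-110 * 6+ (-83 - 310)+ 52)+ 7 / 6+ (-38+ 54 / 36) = -3109 / 3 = -1036.33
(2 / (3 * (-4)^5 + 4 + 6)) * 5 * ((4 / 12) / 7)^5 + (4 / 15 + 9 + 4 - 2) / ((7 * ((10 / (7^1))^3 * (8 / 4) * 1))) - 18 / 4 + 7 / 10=-3.52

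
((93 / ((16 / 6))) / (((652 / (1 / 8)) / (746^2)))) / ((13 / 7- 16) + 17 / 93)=-25269861141 / 94806016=-266.54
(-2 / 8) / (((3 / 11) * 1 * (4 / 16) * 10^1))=-11 / 30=-0.37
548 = 548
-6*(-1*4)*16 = 384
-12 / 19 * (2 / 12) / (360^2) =-1 / 1231200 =-0.00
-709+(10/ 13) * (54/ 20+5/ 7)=-706.37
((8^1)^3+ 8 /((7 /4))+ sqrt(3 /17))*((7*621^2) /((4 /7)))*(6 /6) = 18896409*sqrt(51) /68+ 2440336248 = 2442320767.89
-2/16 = -0.12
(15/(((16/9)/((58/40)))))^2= 613089/4096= 149.68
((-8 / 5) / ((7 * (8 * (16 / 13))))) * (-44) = 143 / 140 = 1.02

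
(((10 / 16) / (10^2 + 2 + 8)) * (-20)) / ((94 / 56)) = -0.07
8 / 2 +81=85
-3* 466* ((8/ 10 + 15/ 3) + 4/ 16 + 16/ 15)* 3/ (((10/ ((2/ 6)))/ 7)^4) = -238877891/ 2700000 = -88.47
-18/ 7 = -2.57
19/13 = 1.46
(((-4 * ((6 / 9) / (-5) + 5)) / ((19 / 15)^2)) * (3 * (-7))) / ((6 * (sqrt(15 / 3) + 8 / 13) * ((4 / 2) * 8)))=0.93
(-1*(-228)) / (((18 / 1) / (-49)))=-1862 / 3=-620.67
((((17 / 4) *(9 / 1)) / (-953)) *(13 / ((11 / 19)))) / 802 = -37791 / 33629464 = -0.00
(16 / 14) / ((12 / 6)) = 4 / 7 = 0.57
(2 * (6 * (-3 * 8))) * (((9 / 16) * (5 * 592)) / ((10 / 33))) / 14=-791208 / 7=-113029.71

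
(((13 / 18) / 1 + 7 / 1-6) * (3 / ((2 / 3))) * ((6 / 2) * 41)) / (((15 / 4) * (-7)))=-1271 / 35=-36.31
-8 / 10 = -4 / 5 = -0.80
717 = 717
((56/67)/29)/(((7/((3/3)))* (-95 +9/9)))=-4/91321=-0.00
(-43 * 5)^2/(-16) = -46225/16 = -2889.06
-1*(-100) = 100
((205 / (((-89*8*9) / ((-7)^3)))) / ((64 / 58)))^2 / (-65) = -831614309645 / 546623520768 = -1.52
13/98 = 0.13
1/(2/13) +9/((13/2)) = 205/26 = 7.88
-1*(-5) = 5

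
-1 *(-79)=79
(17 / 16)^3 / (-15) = -0.08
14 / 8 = 7 / 4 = 1.75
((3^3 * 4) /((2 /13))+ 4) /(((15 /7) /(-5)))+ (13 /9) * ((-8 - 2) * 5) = -15476 /9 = -1719.56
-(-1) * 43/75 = 43/75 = 0.57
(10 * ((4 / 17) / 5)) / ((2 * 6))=2 / 51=0.04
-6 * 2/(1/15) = -180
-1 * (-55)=55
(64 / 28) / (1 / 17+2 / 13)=10.75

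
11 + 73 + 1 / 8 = 84.12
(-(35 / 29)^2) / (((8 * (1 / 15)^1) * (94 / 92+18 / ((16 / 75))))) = -0.03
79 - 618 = -539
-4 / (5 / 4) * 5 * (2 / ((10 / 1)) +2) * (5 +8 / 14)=-6864 / 35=-196.11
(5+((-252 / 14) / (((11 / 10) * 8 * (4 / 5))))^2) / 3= 89345 / 23232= 3.85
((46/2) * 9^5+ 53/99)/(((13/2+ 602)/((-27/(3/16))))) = -4302548032/13387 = -321397.48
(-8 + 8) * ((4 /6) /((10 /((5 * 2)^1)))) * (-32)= 0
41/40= 1.02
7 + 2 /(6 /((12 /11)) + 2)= 109 /15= 7.27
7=7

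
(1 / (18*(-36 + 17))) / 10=-1 / 3420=-0.00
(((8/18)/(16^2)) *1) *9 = 1/64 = 0.02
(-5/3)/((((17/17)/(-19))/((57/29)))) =1805/29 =62.24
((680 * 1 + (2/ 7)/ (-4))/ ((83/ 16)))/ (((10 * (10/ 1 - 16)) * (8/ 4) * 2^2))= -3173/ 11620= -0.27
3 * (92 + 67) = 477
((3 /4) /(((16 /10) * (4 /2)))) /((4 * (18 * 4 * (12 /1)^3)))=5 /10616832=0.00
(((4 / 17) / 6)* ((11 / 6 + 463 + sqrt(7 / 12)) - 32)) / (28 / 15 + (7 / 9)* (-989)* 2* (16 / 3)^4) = -150255 / 11018551156 - 405* sqrt(21) / 77129858092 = -0.00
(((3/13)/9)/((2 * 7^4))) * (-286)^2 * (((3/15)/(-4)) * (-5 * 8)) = 6292/7203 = 0.87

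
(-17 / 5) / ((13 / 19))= -323 / 65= -4.97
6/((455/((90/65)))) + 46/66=0.72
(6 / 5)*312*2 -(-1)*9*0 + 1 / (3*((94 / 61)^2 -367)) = 15239233267 / 20351565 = 748.80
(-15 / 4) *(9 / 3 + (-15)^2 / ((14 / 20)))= -34065 / 28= -1216.61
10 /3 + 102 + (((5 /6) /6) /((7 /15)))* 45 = 9973 /84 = 118.73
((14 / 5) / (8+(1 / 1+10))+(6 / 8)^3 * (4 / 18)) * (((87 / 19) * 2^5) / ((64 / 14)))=446397 / 57760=7.73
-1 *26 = -26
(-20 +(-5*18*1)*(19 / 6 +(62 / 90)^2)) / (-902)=15647 / 40590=0.39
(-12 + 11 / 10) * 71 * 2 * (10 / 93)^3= -1547800 / 804357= -1.92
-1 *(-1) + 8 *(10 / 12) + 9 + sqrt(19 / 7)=sqrt(133) / 7 + 50 / 3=18.31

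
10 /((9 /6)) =20 /3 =6.67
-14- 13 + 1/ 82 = -2213/ 82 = -26.99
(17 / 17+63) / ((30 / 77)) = 2464 / 15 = 164.27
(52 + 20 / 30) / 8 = 79 / 12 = 6.58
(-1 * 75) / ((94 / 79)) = -5925 / 94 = -63.03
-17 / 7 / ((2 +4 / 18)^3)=-12393 / 56000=-0.22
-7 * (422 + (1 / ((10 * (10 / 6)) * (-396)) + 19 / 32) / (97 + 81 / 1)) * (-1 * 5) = 13881546497 / 939840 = 14770.12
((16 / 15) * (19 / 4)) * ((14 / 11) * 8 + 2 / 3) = 54.97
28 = 28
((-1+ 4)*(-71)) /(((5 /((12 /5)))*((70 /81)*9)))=-11502 /875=-13.15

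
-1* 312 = -312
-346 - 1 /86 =-29757 /86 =-346.01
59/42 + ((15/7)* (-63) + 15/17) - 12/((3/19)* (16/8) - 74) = -1183009/8925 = -132.55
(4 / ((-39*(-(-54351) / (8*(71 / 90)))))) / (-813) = 1136 / 77548822065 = 0.00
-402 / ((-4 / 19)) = 3819 / 2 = 1909.50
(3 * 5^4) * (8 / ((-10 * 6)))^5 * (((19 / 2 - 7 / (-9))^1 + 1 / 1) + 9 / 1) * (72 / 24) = -4.81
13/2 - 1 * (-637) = 643.50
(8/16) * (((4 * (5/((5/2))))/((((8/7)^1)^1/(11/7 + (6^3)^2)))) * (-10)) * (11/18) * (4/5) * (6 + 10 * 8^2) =-4641681836/9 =-515742426.22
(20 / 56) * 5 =1.79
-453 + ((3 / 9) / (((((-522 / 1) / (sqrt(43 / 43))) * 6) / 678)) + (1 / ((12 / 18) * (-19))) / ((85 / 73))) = -573015871 / 1264545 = -453.14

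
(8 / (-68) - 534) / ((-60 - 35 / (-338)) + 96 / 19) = 58311760 / 5987519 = 9.74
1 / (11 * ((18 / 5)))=5 / 198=0.03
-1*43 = -43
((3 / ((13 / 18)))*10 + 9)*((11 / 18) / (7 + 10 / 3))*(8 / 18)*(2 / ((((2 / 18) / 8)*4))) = 47.82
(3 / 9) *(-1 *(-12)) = 4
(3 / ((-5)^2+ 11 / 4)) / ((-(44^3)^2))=-1 / 67120903168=-0.00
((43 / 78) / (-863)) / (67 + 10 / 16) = -172 / 18208437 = -0.00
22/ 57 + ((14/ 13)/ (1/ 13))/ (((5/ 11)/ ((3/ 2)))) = 13277/ 285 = 46.59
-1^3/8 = -0.12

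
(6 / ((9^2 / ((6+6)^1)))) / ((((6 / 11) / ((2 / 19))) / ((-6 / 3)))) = -176 / 513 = -0.34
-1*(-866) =866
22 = 22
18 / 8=9 / 4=2.25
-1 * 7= -7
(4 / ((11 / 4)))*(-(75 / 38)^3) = -11.18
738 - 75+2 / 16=5305 / 8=663.12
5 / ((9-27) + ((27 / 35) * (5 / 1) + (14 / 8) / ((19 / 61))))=-532 / 907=-0.59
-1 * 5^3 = -125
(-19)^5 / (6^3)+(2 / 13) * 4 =-32187559 / 2808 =-11462.81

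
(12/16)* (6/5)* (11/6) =33/20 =1.65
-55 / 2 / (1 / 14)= -385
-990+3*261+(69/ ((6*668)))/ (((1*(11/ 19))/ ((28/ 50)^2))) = -475302337/ 2296250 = -206.99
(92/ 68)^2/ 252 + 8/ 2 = 291841/ 72828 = 4.01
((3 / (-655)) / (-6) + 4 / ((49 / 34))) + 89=91.78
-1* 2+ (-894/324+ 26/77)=-18385/4158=-4.42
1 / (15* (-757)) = -1 / 11355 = -0.00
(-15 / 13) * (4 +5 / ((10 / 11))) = -285 / 26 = -10.96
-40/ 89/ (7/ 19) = -760/ 623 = -1.22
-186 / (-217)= 6 / 7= 0.86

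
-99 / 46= -2.15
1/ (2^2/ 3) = 3/ 4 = 0.75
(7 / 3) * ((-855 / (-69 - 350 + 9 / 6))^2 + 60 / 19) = 9089864 / 529891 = 17.15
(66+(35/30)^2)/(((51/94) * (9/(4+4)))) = 455900/4131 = 110.36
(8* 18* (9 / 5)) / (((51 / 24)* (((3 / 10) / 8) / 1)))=55296 / 17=3252.71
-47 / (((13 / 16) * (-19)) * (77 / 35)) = 3760 / 2717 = 1.38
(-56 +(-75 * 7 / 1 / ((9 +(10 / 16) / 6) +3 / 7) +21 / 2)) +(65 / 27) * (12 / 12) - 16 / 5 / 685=-58155777317 / 592394850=-98.17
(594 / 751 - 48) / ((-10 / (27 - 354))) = -5796729 / 3755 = -1543.74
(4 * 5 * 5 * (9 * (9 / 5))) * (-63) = -102060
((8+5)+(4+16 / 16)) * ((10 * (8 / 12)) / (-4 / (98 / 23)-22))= -1470 / 281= -5.23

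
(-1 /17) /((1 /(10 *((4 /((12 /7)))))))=-70 /51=-1.37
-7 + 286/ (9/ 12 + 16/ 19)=1899/ 11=172.64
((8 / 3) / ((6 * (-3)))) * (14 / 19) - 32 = -16472 / 513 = -32.11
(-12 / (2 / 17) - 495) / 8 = -597 / 8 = -74.62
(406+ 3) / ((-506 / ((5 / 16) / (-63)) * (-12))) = -2045 / 6120576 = -0.00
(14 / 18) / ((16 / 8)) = 0.39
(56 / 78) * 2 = 56 / 39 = 1.44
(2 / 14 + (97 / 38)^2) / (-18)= -0.37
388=388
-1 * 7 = -7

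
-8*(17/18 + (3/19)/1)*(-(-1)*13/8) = -4901/342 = -14.33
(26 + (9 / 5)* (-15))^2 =1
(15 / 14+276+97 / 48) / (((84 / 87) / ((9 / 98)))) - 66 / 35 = 37894461 / 1536640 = 24.66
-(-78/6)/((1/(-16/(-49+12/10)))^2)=83200/57121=1.46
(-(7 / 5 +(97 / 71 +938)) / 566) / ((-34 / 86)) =7180398 / 1707905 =4.20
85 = 85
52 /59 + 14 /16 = 829 /472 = 1.76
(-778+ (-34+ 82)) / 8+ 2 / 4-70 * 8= -2603 / 4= -650.75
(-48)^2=2304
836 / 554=418 / 277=1.51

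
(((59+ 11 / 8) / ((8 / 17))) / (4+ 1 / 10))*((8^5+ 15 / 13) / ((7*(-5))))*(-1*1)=499696827 / 17056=29297.42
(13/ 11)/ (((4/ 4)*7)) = 13/ 77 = 0.17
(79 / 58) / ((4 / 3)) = 237 / 232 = 1.02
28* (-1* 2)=-56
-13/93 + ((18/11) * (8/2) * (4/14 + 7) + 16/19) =6583981/136059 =48.39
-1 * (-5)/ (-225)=-1/ 45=-0.02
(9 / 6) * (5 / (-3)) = -5 / 2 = -2.50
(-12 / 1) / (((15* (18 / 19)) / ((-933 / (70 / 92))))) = 543628 / 525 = 1035.48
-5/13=-0.38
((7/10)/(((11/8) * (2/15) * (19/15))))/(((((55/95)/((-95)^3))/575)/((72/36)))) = -621168187500/121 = -5133621384.30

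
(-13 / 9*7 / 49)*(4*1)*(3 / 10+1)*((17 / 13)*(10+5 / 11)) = -10166 / 693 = -14.67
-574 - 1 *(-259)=-315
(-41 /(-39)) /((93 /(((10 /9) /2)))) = 205 /32643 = 0.01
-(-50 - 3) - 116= -63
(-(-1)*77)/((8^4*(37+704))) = 77/3035136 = 0.00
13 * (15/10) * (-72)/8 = -351/2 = -175.50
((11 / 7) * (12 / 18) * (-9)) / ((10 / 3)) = -2.83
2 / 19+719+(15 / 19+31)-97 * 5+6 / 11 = 266.44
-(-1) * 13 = 13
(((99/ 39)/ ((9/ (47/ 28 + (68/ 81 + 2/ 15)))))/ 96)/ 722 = 330737/ 30653925120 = 0.00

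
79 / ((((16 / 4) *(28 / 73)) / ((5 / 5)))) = 5767 / 112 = 51.49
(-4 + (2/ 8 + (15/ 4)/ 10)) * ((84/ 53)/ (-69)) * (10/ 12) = 315/ 4876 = 0.06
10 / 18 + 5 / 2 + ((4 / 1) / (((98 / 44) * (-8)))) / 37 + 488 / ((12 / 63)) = 83707825 / 32634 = 2565.05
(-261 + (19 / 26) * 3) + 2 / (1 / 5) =-6469 / 26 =-248.81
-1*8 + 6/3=-6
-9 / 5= -1.80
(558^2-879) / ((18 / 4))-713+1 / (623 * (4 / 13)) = 510488731 / 7476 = 68283.67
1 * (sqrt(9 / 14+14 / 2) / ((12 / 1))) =sqrt(1498) / 168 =0.23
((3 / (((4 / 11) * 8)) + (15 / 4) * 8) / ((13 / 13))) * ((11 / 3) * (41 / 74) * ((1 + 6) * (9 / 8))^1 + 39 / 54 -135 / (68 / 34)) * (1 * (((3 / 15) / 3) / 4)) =-89553043 / 3409920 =-26.26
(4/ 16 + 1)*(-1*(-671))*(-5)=-4193.75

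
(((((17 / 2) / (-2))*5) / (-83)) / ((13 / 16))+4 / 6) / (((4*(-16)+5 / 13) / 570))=-603820 / 68641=-8.80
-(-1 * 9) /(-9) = -1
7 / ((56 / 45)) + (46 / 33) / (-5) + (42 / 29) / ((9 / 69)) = 629693 / 38280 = 16.45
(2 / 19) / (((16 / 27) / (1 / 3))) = 9 / 152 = 0.06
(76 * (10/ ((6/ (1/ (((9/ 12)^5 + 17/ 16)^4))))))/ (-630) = -41781441855488/ 593162963200269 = -0.07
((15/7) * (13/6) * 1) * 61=3965/14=283.21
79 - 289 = -210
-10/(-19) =10/19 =0.53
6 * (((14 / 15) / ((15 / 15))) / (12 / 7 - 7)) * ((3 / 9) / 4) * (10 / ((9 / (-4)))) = 392 / 999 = 0.39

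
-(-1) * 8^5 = 32768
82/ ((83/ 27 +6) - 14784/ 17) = -37638/ 395003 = -0.10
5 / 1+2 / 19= 97 / 19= 5.11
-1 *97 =-97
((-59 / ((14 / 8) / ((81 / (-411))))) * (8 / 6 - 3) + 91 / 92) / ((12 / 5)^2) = -22244275 / 12704832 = -1.75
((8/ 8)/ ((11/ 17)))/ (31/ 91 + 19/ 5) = 7735/ 20724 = 0.37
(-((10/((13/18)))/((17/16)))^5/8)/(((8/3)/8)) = -74300837068800000/527182965101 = -140939.37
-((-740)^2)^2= -299865760000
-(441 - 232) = -209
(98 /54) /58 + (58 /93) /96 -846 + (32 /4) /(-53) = -846.11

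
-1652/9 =-183.56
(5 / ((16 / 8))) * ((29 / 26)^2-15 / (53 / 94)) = -4542935 / 71656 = -63.40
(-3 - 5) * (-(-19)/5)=-152/5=-30.40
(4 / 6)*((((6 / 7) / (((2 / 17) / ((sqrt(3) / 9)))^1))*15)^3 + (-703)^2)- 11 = 1228250*sqrt(3) / 343 + 988385 / 3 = 335663.97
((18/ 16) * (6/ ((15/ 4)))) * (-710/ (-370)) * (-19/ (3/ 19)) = -76893/ 185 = -415.64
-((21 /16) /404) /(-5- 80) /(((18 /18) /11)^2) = 2541 /549440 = 0.00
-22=-22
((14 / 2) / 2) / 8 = 7 / 16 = 0.44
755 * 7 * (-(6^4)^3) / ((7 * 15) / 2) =-219129421824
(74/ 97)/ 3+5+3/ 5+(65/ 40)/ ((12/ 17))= 126587/ 15520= 8.16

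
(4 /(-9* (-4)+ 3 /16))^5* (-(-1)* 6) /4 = 536870912 /21690599919633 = 0.00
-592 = -592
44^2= 1936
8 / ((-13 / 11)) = -6.77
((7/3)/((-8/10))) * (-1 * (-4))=-35/3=-11.67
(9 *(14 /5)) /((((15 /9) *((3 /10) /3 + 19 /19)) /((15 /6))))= 34.36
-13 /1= -13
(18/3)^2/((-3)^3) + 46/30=0.20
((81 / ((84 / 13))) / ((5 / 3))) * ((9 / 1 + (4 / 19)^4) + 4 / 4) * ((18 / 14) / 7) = 6176473641 / 447001030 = 13.82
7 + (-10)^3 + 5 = -988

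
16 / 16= 1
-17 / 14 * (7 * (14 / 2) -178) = 2193 / 14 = 156.64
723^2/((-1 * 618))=-174243/206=-845.84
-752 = -752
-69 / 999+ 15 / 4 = 4903 / 1332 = 3.68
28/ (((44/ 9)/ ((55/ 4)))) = 315/ 4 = 78.75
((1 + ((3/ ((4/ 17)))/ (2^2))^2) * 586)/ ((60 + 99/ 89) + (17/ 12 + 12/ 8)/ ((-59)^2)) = 778024271127/ 7270432736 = 107.01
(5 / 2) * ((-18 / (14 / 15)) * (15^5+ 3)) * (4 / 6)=-170860050 / 7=-24408578.57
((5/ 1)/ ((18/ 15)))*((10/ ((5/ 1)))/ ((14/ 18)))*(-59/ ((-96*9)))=1475/ 2016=0.73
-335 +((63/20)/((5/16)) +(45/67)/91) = -49524806/152425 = -324.91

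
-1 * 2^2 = -4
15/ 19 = 0.79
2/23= 0.09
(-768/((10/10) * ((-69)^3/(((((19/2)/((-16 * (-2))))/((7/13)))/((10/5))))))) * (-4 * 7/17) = -1976/1861551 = -0.00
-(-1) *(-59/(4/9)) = -531/4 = -132.75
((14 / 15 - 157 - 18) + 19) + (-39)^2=1365.93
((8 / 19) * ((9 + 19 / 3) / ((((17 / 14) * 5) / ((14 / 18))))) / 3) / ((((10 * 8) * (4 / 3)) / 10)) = 1127 / 43605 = 0.03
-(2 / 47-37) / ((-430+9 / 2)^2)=6948 / 34037447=0.00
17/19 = 0.89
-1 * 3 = -3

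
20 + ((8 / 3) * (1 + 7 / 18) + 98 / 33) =7922 / 297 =26.67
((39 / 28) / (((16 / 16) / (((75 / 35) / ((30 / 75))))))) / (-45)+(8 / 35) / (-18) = -3149 / 17640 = -0.18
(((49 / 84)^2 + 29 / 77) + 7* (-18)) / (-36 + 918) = -0.14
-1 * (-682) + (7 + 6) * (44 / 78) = 2068 / 3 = 689.33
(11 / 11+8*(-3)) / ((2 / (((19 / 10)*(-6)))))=1311 / 10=131.10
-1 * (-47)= 47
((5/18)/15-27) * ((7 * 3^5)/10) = -91791/20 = -4589.55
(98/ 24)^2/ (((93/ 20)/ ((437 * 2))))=5246185/ 1674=3133.92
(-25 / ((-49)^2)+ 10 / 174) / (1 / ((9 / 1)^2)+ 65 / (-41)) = -5440905 / 181870948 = -0.03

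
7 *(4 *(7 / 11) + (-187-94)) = -21441 / 11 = -1949.18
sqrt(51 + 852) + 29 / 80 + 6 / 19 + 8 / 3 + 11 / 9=62479 / 13680 + sqrt(903)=34.62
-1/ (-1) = 1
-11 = -11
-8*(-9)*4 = 288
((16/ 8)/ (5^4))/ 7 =2/ 4375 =0.00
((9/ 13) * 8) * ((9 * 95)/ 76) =810/ 13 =62.31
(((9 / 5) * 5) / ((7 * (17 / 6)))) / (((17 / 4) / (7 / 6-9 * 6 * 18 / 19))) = -205164 / 38437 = -5.34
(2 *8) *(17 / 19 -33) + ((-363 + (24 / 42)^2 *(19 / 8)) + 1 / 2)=-1630011 / 1862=-875.41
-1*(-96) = 96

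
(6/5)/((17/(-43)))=-258/85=-3.04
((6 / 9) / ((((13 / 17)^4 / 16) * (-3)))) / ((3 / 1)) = -3.47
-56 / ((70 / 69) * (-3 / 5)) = 92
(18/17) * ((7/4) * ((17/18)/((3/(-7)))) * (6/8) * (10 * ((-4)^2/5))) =-98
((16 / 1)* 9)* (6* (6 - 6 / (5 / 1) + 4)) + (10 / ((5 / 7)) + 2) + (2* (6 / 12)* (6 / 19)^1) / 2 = 723839 / 95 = 7619.36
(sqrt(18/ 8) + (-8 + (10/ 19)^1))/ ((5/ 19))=-227/ 10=-22.70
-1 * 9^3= -729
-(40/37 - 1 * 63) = 2291/37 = 61.92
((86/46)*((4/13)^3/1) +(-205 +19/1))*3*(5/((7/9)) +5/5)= -112752168/27209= -4143.93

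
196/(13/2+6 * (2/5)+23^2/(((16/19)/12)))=3920/150943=0.03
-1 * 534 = -534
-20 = -20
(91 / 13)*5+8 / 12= 35.67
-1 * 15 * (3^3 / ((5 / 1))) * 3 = -243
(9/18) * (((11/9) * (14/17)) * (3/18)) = 77/918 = 0.08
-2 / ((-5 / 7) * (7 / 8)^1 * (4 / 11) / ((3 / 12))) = 11 / 5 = 2.20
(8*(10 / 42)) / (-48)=-0.04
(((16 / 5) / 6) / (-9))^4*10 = 8192 / 66430125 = 0.00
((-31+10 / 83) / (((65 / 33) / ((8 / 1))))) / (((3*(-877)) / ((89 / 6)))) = 10036708 / 14194245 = 0.71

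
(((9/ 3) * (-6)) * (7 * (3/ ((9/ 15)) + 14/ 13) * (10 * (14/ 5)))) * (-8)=2229696/ 13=171515.08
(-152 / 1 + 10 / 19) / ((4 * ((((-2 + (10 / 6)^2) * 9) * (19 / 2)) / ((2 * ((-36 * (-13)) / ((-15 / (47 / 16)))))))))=2637687 / 25270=104.38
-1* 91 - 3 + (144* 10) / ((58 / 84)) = 57754 / 29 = 1991.52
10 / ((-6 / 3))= -5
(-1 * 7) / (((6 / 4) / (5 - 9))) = 56 / 3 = 18.67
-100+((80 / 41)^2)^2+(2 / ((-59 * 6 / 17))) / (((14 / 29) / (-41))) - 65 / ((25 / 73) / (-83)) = 548837066006851 / 35011178790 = 15676.05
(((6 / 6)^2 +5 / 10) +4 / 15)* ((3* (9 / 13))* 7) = 3339 / 130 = 25.68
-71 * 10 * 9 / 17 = -375.88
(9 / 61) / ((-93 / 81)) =-243 / 1891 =-0.13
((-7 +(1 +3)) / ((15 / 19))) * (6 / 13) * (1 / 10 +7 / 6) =-722 / 325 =-2.22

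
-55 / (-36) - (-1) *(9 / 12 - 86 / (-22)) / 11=2125 / 1089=1.95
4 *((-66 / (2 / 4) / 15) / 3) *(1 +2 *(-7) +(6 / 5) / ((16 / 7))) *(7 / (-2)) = -38423 / 75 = -512.31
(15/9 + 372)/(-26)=-14.37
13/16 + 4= 77/16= 4.81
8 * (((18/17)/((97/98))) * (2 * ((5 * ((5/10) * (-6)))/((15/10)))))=-282240/1649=-171.16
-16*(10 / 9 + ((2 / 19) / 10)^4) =-13032100144 / 733055625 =-17.78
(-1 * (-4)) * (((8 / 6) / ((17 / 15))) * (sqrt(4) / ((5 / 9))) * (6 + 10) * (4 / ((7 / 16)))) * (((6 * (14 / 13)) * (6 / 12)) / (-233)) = -1769472 / 51493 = -34.36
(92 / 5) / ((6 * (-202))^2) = 23 / 1836180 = 0.00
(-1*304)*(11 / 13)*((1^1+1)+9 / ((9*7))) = -50160 / 91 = -551.21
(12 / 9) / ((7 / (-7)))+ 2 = 2 / 3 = 0.67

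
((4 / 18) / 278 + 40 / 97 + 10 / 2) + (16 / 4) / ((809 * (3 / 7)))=532542020 / 98169723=5.42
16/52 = 4/13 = 0.31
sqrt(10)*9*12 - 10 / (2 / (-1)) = 5 + 108*sqrt(10) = 346.53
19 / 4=4.75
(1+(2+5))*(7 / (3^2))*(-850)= -5288.89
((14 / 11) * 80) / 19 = 1120 / 209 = 5.36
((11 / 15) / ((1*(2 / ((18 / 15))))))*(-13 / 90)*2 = -143 / 1125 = -0.13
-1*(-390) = 390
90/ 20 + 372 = 753/ 2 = 376.50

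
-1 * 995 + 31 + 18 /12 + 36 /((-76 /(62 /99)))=-962.80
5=5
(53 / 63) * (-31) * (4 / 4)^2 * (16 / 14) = -13144 / 441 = -29.80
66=66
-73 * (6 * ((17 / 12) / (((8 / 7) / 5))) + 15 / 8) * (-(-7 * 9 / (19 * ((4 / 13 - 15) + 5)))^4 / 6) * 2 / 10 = 260619125 / 200173056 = 1.30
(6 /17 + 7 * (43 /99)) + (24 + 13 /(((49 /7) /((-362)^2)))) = 243394.82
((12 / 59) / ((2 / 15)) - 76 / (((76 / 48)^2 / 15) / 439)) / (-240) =7459431 / 8968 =831.78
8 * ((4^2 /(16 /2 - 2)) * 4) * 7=1792 /3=597.33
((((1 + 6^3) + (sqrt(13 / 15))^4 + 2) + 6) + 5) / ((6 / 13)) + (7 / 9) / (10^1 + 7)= 11475149 / 22950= 500.01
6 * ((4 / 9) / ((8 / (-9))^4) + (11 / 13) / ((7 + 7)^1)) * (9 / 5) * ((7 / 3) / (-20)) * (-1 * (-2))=-647739 / 332800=-1.95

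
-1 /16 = -0.06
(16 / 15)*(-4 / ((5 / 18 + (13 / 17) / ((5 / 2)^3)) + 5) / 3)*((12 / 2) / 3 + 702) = -38297600 / 203747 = -187.97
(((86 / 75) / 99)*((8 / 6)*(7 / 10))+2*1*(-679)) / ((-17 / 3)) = 151246046 / 631125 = 239.65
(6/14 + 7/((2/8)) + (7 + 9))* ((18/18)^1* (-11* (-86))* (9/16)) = 1323927/56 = 23641.55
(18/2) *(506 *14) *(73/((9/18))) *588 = 5473325088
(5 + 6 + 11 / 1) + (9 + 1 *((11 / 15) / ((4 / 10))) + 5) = 227 / 6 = 37.83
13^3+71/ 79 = 173634/ 79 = 2197.90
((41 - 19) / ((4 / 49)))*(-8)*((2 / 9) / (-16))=539 / 18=29.94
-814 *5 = -4070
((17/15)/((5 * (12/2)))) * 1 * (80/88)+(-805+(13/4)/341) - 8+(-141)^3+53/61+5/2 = -2804030.59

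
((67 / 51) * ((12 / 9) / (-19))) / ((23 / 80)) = -21440 / 66861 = -0.32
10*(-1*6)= -60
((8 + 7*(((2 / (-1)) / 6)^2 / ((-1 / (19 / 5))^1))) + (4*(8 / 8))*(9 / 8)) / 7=859 / 630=1.36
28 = 28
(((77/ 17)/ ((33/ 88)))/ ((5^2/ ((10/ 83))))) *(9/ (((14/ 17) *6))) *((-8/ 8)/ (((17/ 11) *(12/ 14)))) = -1694/ 21165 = -0.08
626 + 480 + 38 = 1144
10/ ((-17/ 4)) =-40/ 17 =-2.35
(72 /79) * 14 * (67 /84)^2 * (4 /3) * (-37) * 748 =-496950256 /1659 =-299548.07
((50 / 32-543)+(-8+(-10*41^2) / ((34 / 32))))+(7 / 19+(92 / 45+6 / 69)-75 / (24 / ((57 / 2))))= -11003432879 / 668610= -16457.18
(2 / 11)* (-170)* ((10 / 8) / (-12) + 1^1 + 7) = -32215 / 132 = -244.05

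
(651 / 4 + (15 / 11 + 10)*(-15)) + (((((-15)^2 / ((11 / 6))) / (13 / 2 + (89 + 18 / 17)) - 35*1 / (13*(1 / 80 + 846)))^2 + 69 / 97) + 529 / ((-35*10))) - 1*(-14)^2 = -1986988072308023624532808403 / 9793075627596720172413700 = -202.90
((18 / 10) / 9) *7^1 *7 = 49 / 5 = 9.80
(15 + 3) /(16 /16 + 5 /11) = 99 /8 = 12.38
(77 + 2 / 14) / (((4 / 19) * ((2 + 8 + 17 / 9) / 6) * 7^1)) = 138510 / 5243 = 26.42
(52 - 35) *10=170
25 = 25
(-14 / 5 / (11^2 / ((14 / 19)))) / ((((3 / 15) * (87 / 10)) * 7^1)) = -0.00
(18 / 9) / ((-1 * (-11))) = 2 / 11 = 0.18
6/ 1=6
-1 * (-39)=39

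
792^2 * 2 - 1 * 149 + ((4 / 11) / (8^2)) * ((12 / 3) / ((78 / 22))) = 195683125 / 156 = 1254379.01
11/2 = 5.50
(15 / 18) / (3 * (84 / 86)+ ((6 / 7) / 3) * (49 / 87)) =6235 / 23128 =0.27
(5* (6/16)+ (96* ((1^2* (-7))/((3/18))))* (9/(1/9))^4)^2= 1927973995647874890218721/64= 30124593681998045159667.52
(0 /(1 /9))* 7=0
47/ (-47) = -1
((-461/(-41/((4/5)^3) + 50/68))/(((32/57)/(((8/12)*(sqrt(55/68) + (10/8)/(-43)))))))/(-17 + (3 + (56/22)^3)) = 2.41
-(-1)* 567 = 567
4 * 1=4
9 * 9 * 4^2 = 1296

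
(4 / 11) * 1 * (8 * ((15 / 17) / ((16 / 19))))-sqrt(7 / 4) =570 / 187-sqrt(7) / 2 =1.73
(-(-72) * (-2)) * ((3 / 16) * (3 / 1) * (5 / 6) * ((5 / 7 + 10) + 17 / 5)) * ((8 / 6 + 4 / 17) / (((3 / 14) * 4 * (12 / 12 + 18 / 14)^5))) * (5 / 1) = -311349675 / 2228224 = -139.73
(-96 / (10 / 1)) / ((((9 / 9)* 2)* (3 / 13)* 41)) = -104 / 205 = -0.51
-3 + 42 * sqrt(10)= 129.82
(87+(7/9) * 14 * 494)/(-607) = -49195/5463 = -9.01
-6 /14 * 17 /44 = -0.17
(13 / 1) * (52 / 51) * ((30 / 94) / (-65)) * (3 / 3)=-52 / 799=-0.07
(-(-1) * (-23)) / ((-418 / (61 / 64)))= 1403 / 26752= 0.05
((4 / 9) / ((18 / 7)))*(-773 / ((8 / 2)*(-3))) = 5411 / 486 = 11.13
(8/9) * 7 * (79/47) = 4424/423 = 10.46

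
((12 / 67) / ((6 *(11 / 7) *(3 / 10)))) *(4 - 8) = -560 / 2211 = -0.25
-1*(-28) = 28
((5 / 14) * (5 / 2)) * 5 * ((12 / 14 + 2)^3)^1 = 250000 / 2401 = 104.12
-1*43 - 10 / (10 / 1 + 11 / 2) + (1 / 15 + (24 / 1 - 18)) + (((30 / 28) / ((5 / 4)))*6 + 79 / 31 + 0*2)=-97283 / 3255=-29.89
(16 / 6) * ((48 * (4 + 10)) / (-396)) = -448 / 99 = -4.53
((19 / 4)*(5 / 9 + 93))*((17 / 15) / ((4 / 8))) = 135983 / 135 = 1007.28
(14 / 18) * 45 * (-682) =-23870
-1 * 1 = -1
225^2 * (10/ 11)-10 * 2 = 506030/ 11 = 46002.73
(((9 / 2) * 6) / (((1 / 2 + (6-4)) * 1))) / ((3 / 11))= 198 / 5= 39.60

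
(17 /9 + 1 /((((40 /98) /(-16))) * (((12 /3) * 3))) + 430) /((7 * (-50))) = -9644 /7875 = -1.22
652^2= 425104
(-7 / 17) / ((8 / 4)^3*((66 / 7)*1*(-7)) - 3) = 7 / 9027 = 0.00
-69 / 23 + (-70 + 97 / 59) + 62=-9.36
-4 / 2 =-2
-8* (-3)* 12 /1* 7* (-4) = -8064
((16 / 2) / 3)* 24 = 64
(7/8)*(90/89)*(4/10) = 63/178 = 0.35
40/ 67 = 0.60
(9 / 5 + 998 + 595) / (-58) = -3987 / 145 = -27.50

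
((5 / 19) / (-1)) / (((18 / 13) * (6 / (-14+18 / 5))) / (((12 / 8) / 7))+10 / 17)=2873 / 34276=0.08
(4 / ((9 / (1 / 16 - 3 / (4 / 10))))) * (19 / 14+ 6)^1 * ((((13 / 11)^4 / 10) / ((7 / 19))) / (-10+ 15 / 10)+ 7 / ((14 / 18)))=-1002446161 / 4611915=-217.36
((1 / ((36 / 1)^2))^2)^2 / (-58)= -1 / 163624374632448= -0.00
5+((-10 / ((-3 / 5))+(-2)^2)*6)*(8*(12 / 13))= 11969 / 13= 920.69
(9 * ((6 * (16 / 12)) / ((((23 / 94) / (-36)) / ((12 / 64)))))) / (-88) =11421 / 506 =22.57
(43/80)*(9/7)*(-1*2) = -1.38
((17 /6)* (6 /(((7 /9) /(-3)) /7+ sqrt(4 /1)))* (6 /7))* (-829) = -2283066 /371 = -6153.82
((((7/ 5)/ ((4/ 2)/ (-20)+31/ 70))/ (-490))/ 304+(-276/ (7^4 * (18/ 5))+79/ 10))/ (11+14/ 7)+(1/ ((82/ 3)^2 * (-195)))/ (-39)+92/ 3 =778136321400227/ 24882923694720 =31.27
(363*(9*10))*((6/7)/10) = 19602/7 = 2800.29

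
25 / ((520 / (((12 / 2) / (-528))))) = -5 / 9152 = -0.00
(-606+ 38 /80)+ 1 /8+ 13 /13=-3022 /5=-604.40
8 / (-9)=-8 / 9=-0.89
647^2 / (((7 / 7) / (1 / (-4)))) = -418609 / 4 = -104652.25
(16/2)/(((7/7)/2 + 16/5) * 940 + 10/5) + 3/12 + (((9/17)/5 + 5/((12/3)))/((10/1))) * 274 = 2765987/73950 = 37.40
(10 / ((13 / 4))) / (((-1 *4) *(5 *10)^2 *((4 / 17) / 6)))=-51 / 6500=-0.01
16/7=2.29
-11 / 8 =-1.38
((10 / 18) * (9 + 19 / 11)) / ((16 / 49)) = 14455 / 792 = 18.25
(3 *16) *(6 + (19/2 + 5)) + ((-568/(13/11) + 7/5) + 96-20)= 37751/65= 580.78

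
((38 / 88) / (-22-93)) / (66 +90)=-19 / 789360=-0.00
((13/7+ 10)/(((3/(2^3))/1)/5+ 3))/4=830/861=0.96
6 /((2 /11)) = 33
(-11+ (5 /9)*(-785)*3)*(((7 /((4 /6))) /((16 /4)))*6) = -41559 /2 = -20779.50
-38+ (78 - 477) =-437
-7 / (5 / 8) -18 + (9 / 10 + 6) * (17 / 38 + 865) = 2258107 / 380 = 5942.39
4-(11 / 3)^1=1 / 3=0.33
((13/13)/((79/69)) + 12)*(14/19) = 9.49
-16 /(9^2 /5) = -80 /81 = -0.99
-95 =-95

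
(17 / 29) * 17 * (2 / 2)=289 / 29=9.97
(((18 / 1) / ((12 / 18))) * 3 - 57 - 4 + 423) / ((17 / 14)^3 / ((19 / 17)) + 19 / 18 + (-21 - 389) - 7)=-207866232 / 194419427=-1.07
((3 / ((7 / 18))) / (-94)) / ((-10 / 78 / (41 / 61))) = 0.43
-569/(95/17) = -9673/95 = -101.82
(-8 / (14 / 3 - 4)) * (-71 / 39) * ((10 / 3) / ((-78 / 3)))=-1420 / 507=-2.80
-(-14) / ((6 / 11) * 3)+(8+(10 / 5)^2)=185 / 9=20.56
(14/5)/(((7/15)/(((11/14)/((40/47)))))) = 1551/280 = 5.54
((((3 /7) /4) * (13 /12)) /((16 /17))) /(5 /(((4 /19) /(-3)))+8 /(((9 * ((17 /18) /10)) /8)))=3757 /123200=0.03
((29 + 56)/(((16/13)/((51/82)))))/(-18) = -18785/7872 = -2.39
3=3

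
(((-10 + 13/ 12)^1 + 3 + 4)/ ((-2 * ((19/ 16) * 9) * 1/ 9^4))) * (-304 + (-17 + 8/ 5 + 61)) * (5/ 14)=-380052/ 7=-54293.14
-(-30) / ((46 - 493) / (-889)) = 8890 / 149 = 59.66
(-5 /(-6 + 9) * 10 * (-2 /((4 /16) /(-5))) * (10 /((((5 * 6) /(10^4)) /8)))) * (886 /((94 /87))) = -2055520000000 /141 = -14578156028.37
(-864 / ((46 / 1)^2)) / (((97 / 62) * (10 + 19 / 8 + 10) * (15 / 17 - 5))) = 910656 / 321475945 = 0.00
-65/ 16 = -4.06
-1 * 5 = -5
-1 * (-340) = 340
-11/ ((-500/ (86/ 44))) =43/ 1000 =0.04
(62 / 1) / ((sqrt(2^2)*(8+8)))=31 / 16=1.94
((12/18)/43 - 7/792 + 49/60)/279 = 140197/47508120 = 0.00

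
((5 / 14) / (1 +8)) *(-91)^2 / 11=5915 / 198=29.87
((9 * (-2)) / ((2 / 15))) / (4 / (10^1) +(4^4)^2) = -675 / 327682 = -0.00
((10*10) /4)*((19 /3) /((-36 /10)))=-2375 /54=-43.98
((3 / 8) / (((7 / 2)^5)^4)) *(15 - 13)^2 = 1572864 / 79792266297612001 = 0.00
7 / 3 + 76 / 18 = 59 / 9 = 6.56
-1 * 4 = -4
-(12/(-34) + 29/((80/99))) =-48327/1360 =-35.53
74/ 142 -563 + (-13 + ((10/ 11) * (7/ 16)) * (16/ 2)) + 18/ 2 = -563.30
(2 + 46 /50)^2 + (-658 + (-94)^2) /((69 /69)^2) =8186.53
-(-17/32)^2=-289/1024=-0.28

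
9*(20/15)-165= -153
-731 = -731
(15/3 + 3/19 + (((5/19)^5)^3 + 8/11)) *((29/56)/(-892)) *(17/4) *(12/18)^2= -484509664357379928305065/75074438082234286538533152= -0.01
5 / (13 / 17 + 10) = 85 / 183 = 0.46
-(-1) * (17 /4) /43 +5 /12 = 133 /258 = 0.52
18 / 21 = 6 / 7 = 0.86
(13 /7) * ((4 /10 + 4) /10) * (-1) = -143 /175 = -0.82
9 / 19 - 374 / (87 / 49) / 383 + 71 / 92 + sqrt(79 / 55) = 40505969 / 58245108 + sqrt(4345) / 55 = 1.89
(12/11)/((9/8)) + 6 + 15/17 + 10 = 10015/561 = 17.85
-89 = -89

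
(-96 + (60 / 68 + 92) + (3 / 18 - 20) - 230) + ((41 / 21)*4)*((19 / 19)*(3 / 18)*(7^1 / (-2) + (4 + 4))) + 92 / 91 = -2284141 / 9282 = -246.08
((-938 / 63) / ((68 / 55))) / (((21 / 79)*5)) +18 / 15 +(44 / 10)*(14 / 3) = 407177 / 32130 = 12.67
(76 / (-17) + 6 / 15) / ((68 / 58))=-5017 / 1445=-3.47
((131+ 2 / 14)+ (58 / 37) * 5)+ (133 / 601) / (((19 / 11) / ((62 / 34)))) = 368389365 / 2646203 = 139.21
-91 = -91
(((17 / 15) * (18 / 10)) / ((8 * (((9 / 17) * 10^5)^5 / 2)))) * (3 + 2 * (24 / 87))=2486169607 / 570807000000000000000000000000000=0.00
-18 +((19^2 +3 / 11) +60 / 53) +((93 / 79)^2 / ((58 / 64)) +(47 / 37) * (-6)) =1320810000278 / 3904113719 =338.31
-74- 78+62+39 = -51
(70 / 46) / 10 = 7 / 46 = 0.15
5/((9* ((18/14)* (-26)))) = -35/2106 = -0.02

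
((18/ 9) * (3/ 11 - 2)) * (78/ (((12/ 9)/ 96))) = -213408/ 11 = -19400.73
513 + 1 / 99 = 50788 / 99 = 513.01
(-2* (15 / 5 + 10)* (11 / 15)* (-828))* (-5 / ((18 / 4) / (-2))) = 105248 / 3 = 35082.67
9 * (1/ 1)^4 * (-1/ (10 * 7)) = -9/ 70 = -0.13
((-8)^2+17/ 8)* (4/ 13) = 529/ 26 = 20.35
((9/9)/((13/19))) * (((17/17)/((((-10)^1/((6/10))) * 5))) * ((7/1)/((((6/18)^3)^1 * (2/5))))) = -8.29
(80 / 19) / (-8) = -0.53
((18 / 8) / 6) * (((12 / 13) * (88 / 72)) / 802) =11 / 20852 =0.00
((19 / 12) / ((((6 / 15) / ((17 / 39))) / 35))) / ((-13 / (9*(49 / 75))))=-110789 / 4056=-27.31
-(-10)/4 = 5/2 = 2.50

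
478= 478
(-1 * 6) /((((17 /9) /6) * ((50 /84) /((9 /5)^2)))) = -1102248 /10625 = -103.74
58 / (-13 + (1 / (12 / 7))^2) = -8352 / 1823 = -4.58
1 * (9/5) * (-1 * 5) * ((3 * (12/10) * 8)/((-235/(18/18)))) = 1296/1175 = 1.10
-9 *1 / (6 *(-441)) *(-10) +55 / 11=730 / 147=4.97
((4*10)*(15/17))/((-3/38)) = -7600/17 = -447.06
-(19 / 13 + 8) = -123 / 13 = -9.46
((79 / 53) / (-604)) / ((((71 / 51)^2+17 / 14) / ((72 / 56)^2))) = -0.00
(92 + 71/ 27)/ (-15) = -511/ 81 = -6.31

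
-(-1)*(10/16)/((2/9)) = 45/16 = 2.81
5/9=0.56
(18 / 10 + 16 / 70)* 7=71 / 5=14.20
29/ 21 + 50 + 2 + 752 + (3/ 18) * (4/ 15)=253709/ 315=805.43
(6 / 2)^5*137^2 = 4560867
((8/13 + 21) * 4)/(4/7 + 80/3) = 5901/1859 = 3.17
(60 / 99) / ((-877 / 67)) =-1340 / 28941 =-0.05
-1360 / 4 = -340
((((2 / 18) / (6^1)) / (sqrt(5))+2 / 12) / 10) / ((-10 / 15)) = -1 / 40 - sqrt(5) / 1800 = -0.03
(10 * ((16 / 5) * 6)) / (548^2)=12 / 18769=0.00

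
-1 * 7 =-7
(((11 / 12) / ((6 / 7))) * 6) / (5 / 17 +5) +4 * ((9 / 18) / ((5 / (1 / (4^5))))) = 83803 / 69120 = 1.21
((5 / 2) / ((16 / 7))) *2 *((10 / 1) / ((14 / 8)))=25 / 2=12.50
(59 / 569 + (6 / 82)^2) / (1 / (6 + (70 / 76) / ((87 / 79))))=1178642150 / 1581076317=0.75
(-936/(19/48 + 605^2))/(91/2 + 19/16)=-79872/1458245177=-0.00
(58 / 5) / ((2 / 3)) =87 / 5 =17.40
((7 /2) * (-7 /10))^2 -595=-235599 /400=-589.00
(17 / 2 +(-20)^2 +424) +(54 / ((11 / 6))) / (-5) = 90927 / 110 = 826.61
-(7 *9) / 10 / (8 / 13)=-819 / 80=-10.24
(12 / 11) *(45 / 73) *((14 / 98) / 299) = 540 / 1680679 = 0.00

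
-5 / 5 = -1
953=953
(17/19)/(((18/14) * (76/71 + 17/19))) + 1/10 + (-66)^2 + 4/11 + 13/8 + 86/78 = 54087483763/12406680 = 4359.55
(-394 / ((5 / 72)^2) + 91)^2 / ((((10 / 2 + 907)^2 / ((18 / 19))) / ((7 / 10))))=29137512101887 / 5487200000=5310.09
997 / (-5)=-997 / 5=-199.40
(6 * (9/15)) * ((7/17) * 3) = 4.45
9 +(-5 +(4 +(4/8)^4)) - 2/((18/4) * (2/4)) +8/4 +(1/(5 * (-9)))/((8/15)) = 1315/144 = 9.13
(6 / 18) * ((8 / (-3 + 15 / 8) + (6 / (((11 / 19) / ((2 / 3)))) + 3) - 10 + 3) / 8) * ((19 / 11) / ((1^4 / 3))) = -988 / 1089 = -0.91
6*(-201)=-1206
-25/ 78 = -0.32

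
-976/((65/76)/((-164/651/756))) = 3041216/7997535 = 0.38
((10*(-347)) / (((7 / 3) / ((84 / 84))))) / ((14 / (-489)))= 2545245 / 49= 51943.78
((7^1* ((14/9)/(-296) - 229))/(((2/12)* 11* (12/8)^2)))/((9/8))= -345.44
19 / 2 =9.50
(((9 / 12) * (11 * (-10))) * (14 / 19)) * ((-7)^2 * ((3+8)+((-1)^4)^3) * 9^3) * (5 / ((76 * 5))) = -123773265 / 361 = -342862.23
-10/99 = -0.10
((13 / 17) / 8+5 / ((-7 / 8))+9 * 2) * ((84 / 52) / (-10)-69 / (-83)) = 85184649 / 10272080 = 8.29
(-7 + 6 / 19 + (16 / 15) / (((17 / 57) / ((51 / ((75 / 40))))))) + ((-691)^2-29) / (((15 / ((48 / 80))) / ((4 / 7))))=36587583 / 3325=11003.78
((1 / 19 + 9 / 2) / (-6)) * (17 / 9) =-2941 / 2052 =-1.43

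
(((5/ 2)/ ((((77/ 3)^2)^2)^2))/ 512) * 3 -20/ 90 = -0.22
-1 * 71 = -71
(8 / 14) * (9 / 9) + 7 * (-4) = -192 / 7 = -27.43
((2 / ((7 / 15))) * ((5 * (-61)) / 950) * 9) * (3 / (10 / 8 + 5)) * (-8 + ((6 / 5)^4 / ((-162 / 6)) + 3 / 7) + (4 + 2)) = 142518204 / 14546875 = 9.80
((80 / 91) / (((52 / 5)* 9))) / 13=0.00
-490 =-490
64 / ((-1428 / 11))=-176 / 357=-0.49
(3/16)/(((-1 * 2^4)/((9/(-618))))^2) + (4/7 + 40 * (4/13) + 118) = 2070170667417/15817424896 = 130.88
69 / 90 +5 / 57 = 487 / 570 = 0.85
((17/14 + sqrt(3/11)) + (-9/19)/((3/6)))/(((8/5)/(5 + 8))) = 4615/2128 + 65 * sqrt(33)/88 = 6.41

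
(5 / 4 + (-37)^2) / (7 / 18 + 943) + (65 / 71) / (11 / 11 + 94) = 66986327 / 45814738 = 1.46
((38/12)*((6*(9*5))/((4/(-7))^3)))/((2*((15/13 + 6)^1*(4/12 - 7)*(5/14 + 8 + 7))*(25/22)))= 58711653/21328000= 2.75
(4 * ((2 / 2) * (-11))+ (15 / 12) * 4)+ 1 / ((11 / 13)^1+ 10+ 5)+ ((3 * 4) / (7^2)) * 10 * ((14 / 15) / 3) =-165145 / 4326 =-38.17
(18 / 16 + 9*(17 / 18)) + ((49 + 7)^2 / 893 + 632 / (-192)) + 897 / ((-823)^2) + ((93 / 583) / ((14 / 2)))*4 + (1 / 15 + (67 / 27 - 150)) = -45824664923726792 / 333235677585195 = -137.51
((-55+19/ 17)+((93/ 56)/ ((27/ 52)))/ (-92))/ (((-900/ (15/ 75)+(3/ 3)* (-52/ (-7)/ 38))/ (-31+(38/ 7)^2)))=-5046933425/ 275187920784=-0.02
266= 266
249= 249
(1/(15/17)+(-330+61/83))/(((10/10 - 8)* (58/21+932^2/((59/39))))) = 12051458/147616844185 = 0.00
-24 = -24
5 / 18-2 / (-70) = 193 / 630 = 0.31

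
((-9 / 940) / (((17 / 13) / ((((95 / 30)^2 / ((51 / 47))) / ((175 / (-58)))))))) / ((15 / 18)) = 136097 / 5057500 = 0.03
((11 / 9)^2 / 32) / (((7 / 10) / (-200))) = -15125 / 1134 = -13.34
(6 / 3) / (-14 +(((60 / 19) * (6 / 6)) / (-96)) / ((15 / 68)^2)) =-855 / 6274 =-0.14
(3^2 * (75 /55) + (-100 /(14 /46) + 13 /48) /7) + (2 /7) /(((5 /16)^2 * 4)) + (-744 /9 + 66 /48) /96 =-1078636301 /31046400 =-34.74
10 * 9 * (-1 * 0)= 0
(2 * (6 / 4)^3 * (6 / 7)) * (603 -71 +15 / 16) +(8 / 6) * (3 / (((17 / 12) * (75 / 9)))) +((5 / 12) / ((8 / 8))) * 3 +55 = 298929231 / 95200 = 3140.01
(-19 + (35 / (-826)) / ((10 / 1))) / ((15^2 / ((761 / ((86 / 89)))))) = -20250971 / 304440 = -66.52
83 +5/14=1167/14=83.36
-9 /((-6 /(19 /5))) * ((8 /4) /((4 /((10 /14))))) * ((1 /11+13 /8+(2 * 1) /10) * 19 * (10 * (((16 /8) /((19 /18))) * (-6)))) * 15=-19460655 /154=-126367.89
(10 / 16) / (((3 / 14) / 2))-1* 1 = 29 / 6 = 4.83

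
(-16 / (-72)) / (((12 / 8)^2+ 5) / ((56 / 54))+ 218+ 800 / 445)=19936 / 20345679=0.00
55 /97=0.57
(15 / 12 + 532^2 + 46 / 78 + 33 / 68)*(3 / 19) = 375292907 / 8398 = 44688.37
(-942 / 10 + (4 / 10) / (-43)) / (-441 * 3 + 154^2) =-4051 / 962899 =-0.00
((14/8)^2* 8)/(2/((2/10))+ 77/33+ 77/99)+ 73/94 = 29341/11092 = 2.65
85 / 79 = 1.08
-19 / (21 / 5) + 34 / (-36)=-689 / 126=-5.47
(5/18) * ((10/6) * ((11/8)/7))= 275/3024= 0.09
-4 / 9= -0.44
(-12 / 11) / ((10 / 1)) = -6 / 55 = -0.11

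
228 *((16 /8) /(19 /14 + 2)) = 135.83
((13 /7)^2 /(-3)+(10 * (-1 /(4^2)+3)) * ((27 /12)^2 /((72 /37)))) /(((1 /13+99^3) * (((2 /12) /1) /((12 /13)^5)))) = 2753294247 /8826498751616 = 0.00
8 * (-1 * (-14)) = 112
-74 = -74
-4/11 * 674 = -245.09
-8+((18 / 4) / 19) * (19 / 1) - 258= -523 / 2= -261.50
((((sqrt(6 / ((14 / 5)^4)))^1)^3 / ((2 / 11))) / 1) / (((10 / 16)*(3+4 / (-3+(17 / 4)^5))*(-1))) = -146105953125*sqrt(6) / 4004255245592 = -0.09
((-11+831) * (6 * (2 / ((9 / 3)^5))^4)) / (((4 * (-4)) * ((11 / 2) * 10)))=-328 / 12784876137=-0.00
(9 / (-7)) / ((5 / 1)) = -9 / 35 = -0.26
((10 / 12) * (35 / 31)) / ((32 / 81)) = 4725 / 1984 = 2.38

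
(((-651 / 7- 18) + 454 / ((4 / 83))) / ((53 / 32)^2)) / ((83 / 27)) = 257389056 / 233147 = 1103.98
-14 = -14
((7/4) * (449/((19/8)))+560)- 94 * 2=13354/19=702.84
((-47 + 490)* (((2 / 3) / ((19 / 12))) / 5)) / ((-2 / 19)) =-354.40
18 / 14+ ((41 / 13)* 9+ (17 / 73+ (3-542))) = -3381930 / 6643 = -509.10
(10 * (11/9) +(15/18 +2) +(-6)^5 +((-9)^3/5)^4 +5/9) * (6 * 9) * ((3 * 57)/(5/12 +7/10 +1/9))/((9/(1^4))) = 10431638210884716/27625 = 377615862837.46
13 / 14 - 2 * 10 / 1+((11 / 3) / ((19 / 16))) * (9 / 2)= -1377 / 266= -5.18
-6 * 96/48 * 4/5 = -48/5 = -9.60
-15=-15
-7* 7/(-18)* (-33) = -539/6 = -89.83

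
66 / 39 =22 / 13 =1.69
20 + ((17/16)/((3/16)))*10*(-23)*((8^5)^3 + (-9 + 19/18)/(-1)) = -1238138053806277105/27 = -45856964955788040.93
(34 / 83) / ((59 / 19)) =646 / 4897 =0.13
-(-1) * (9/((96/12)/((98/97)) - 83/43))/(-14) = -2709/25234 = -0.11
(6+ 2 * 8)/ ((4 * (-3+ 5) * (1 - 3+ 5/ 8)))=-2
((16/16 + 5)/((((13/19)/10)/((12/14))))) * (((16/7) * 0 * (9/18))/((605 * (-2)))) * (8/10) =0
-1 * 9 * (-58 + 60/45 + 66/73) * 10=366360/73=5018.63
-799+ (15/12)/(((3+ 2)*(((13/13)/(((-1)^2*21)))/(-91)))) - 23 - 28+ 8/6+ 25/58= -461443/348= -1325.99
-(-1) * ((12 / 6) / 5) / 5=2 / 25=0.08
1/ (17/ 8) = 8/ 17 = 0.47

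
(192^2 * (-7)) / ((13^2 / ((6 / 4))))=-387072 / 169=-2290.37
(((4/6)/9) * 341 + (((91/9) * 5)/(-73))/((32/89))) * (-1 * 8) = -1471667/7884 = -186.67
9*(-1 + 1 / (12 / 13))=3 / 4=0.75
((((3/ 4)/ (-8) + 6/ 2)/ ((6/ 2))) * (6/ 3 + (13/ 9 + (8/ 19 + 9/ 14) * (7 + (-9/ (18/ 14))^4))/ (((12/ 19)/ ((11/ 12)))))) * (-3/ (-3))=149551223/ 41472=3606.08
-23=-23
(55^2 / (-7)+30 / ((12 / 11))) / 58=-6.98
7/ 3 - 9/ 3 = -2/ 3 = -0.67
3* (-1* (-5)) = 15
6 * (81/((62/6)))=1458/31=47.03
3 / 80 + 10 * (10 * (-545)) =-4359997 / 80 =-54499.96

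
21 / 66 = 7 / 22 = 0.32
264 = 264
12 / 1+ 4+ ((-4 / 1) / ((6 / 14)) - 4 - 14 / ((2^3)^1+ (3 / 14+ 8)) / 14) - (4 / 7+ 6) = -18908 / 4767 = -3.97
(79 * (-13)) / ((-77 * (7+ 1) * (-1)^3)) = -1027 / 616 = -1.67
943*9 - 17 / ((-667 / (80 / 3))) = 16983847 / 2001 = 8487.68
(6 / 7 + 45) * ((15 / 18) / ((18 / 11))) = 5885 / 252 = 23.35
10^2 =100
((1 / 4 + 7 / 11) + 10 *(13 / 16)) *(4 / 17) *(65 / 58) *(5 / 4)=2.97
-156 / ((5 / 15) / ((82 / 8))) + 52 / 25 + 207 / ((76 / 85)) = -8670473 / 1900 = -4563.41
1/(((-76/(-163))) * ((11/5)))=815/836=0.97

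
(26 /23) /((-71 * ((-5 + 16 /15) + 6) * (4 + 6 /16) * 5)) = -624 /1771805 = -0.00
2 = 2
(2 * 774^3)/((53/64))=59351657472/53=1119842593.81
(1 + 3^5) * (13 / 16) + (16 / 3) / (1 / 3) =857 / 4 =214.25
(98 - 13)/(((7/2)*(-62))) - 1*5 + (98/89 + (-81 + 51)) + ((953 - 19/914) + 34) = 16816937831/17652082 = 952.69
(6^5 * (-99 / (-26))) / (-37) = -384912 / 481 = -800.23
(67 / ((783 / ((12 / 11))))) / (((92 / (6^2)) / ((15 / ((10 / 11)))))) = 0.60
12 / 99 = 0.12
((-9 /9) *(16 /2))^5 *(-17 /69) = 557056 /69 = 8073.28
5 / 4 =1.25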